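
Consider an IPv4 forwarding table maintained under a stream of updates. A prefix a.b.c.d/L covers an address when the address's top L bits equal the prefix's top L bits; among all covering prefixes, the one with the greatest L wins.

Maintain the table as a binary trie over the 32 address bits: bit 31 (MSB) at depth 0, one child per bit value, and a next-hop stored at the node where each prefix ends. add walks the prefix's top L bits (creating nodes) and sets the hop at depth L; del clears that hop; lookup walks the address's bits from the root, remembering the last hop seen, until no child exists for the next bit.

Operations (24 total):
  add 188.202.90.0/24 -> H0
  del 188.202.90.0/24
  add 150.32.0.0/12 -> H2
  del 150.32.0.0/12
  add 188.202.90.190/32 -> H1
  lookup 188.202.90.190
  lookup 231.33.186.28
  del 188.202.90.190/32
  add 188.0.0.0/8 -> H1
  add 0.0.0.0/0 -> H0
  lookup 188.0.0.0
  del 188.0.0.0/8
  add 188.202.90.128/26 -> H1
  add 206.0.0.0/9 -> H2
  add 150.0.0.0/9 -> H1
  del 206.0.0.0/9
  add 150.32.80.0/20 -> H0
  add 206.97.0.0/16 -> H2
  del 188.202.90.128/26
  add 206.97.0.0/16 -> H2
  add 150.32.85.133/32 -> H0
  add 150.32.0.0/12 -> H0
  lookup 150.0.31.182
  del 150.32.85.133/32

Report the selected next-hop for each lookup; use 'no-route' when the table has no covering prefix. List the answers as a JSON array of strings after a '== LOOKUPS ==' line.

Trace:
  + 188.202.90.0/24 (H0) depth=24
  - 188.202.90.0/24 clear@24
  + 150.32.0.0/12 (H2) depth=12
  - 150.32.0.0/12 clear@12
  + 188.202.90.190/32 (H1) depth=32
  lookup 188.202.90.190: bits 10111100110010100101101010111110 walk d0:-→d1:-→d2:-→d3:-→d4:-→d5:-→d6:-→d7:-→d8:-→d9:-→d10:-→d11:-→d12:-→d13:-→d14:-→d15:-→d16:-→d17:-→d18:-→d19:-→d20:-→d21:-→d22:-→d23:-→d24:-→d25:-→d26:-→d27:-→d28:-→d29:-→d30:-→d31:-→d32:H1 -> H1
  lookup 231.33.186.28: bits 1 walk d0:-→d1:- -> no-route
  - 188.202.90.190/32 clear@32
  + 188.0.0.0/8 (H1) depth=8
  + 0.0.0.0/0 (H0) depth=0
  lookup 188.0.0.0: bits 10111100 walk d0:H0→d1:-→d2:-→d3:-→d4:-→d5:-→d6:-→d7:-→d8:H1 -> H1
  - 188.0.0.0/8 clear@8
  + 188.202.90.128/26 (H1) depth=26
  + 206.0.0.0/9 (H2) depth=9
  + 150.0.0.0/9 (H1) depth=9
  - 206.0.0.0/9 clear@9
  + 150.32.80.0/20 (H0) depth=20
  + 206.97.0.0/16 (H2) depth=16
  - 188.202.90.128/26 clear@26
  + 206.97.0.0/16 (H2) depth=16
  + 150.32.85.133/32 (H0) depth=32
  + 150.32.0.0/12 (H0) depth=12
  lookup 150.0.31.182: bits 1001011000 walk d0:H0→d1:-→d2:-→d3:-→d4:-→d5:-→d6:-→d7:-→d8:-→d9:H1→d10:- -> H1
  - 150.32.85.133/32 clear@32

== LOOKUPS ==
["H1","no-route","H1","H1"]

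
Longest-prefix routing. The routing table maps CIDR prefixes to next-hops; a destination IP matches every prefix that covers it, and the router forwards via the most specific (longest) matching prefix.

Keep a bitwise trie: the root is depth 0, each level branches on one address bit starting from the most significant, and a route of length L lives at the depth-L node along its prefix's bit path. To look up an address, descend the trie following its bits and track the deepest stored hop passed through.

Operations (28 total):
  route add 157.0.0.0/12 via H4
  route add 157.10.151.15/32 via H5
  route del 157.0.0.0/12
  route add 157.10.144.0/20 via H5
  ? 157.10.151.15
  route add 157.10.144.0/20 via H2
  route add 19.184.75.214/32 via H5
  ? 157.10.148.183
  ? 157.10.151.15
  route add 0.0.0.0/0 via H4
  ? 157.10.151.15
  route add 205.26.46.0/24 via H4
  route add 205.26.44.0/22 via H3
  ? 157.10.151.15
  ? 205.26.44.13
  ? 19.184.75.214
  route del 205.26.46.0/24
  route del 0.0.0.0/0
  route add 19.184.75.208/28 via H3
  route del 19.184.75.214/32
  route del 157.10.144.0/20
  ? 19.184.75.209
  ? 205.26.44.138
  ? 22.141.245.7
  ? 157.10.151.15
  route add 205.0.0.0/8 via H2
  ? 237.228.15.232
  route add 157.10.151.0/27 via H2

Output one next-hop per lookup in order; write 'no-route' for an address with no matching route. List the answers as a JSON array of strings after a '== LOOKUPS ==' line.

Apply in order:
  + 157.0.0.0/12 (H4) depth=12
  + 157.10.151.15/32 (H5) depth=32
  - 157.0.0.0/12 clear@12
  + 157.10.144.0/20 (H5) depth=20
  ? 157.10.151.15  path d0:-→d1:-→d2:-→d3:-→d4:-→d5:-→d6:-→d7:-→d8:-→d9:-→d10:-→d11:-→d12:-→d13:-→d14:-→d15:-→d16:-→d17:-→d18:-→d19:-→d20:H5→d21:-→d22:-→d23:-→d24:-→d25:-→d26:-→d27:-→d28:-→d29:-→d30:-→d31:-→d32:H5  best=H5
  + 157.10.144.0/20 (H2) depth=20
  + 19.184.75.214/32 (H5) depth=32
  ? 157.10.148.183  path d0:-→d1:-→d2:-→d3:-→d4:-→d5:-→d6:-→d7:-→d8:-→d9:-→d10:-→d11:-→d12:-→d13:-→d14:-→d15:-→d16:-→d17:-→d18:-→d19:-→d20:H2→d21:-→d22:-  best=H2
  ? 157.10.151.15  path d0:-→d1:-→d2:-→d3:-→d4:-→d5:-→d6:-→d7:-→d8:-→d9:-→d10:-→d11:-→d12:-→d13:-→d14:-→d15:-→d16:-→d17:-→d18:-→d19:-→d20:H2→d21:-→d22:-→d23:-→d24:-→d25:-→d26:-→d27:-→d28:-→d29:-→d30:-→d31:-→d32:H5  best=H5
  + 0.0.0.0/0 (H4) depth=0
  ? 157.10.151.15  path d0:H4→d1:-→d2:-→d3:-→d4:-→d5:-→d6:-→d7:-→d8:-→d9:-→d10:-→d11:-→d12:-→d13:-→d14:-→d15:-→d16:-→d17:-→d18:-→d19:-→d20:H2→d21:-→d22:-→d23:-→d24:-→d25:-→d26:-→d27:-→d28:-→d29:-→d30:-→d31:-→d32:H5  best=H5
  + 205.26.46.0/24 (H4) depth=24
  + 205.26.44.0/22 (H3) depth=22
  ? 157.10.151.15  path d0:H4→d1:-→d2:-→d3:-→d4:-→d5:-→d6:-→d7:-→d8:-→d9:-→d10:-→d11:-→d12:-→d13:-→d14:-→d15:-→d16:-→d17:-→d18:-→d19:-→d20:H2→d21:-→d22:-→d23:-→d24:-→d25:-→d26:-→d27:-→d28:-→d29:-→d30:-→d31:-→d32:H5  best=H5
  ? 205.26.44.13  path d0:H4→d1:-→d2:-→d3:-→d4:-→d5:-→d6:-→d7:-→d8:-→d9:-→d10:-→d11:-→d12:-→d13:-→d14:-→d15:-→d16:-→d17:-→d18:-→d19:-→d20:-→d21:-→d22:H3  best=H3
  ? 19.184.75.214  path d0:H4→d1:-→d2:-→d3:-→d4:-→d5:-→d6:-→d7:-→d8:-→d9:-→d10:-→d11:-→d12:-→d13:-→d14:-→d15:-→d16:-→d17:-→d18:-→d19:-→d20:-→d21:-→d22:-→d23:-→d24:-→d25:-→d26:-→d27:-→d28:-→d29:-→d30:-→d31:-→d32:H5  best=H5
  - 205.26.46.0/24 clear@24
  - 0.0.0.0/0 clear@0
  + 19.184.75.208/28 (H3) depth=28
  - 19.184.75.214/32 clear@32
  - 157.10.144.0/20 clear@20
  ? 19.184.75.209  path d0:-→d1:-→d2:-→d3:-→d4:-→d5:-→d6:-→d7:-→d8:-→d9:-→d10:-→d11:-→d12:-→d13:-→d14:-→d15:-→d16:-→d17:-→d18:-→d19:-→d20:-→d21:-→d22:-→d23:-→d24:-→d25:-→d26:-→d27:-→d28:H3→d29:-  best=H3
  ? 205.26.44.138  path d0:-→d1:-→d2:-→d3:-→d4:-→d5:-→d6:-→d7:-→d8:-→d9:-→d10:-→d11:-→d12:-→d13:-→d14:-→d15:-→d16:-→d17:-→d18:-→d19:-→d20:-→d21:-→d22:H3  best=H3
  ? 22.141.245.7  path d0:-→d1:-→d2:-→d3:-→d4:-→d5:-  best=no-route
  ? 157.10.151.15  path d0:-→d1:-→d2:-→d3:-→d4:-→d5:-→d6:-→d7:-→d8:-→d9:-→d10:-→d11:-→d12:-→d13:-→d14:-→d15:-→d16:-→d17:-→d18:-→d19:-→d20:-→d21:-→d22:-→d23:-→d24:-→d25:-→d26:-→d27:-→d28:-→d29:-→d30:-→d31:-→d32:H5  best=H5
  + 205.0.0.0/8 (H2) depth=8
  ? 237.228.15.232  path d0:-→d1:-→d2:-  best=no-route
  + 157.10.151.0/27 (H2) depth=27

== LOOKUPS ==
["H5","H2","H5","H5","H5","H3","H5","H3","H3","no-route","H5","no-route"]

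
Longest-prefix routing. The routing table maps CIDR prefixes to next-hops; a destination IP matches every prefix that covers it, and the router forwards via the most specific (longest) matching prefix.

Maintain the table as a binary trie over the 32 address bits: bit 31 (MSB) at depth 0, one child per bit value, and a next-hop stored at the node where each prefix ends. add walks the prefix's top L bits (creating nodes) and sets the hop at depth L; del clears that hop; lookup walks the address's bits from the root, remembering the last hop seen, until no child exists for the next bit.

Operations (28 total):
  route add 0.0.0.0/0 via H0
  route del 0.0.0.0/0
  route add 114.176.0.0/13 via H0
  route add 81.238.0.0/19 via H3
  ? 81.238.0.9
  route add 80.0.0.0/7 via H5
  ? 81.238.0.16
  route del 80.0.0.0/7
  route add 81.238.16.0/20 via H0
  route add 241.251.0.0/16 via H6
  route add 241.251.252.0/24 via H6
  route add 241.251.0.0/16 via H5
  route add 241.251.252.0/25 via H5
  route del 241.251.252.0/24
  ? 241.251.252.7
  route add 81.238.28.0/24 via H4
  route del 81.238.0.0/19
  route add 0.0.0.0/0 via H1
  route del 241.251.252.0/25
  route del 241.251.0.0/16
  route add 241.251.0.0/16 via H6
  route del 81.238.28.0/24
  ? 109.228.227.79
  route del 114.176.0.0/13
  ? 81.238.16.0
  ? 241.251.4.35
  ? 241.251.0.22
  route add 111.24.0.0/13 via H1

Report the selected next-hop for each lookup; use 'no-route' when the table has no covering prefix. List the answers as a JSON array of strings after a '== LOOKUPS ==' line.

Apply in order:
  add 0.0.0.0/0 -> H0 at depth 0
  - 0.0.0.0/0 clear@0
  add 114.176.0.0/13 -> H0 at depth 13
  add 81.238.0.0/19 -> H3 at depth 19
  Q 81.238.0.9: descend 0101000111101110000 ; hops seen [H3] ; pick H3
  add 80.0.0.0/7 -> H5 at depth 7
  Q 81.238.0.16: descend 0101000111101110000 ; hops seen [H5,H3] ; pick H3
  - 80.0.0.0/7 clear@7
  add 81.238.16.0/20 -> H0 at depth 20
  add 241.251.0.0/16 -> H6 at depth 16
  add 241.251.252.0/24 -> H6 at depth 24
  add 241.251.0.0/16 -> H5 at depth 16
  add 241.251.252.0/25 -> H5 at depth 25
  - 241.251.252.0/24 clear@24
  Q 241.251.252.7: descend 1111000111111011111111000 ; hops seen [H5,H5] ; pick H5
  add 81.238.28.0/24 -> H4 at depth 24
  - 81.238.0.0/19 clear@19
  add 0.0.0.0/0 -> H1 at depth 0
  - 241.251.252.0/25 clear@25
  - 241.251.0.0/16 clear@16
  add 241.251.0.0/16 -> H6 at depth 16
  - 81.238.28.0/24 clear@24
  Q 109.228.227.79: descend 011 ; hops seen [H1] ; pick H1
  - 114.176.0.0/13 clear@13
  Q 81.238.16.0: descend 01010001111011100001 ; hops seen [H1,H0] ; pick H0
  Q 241.251.4.35: descend 1111000111111011 ; hops seen [H1,H6] ; pick H6
  Q 241.251.0.22: descend 1111000111111011 ; hops seen [H1,H6] ; pick H6
  add 111.24.0.0/13 -> H1 at depth 13

== LOOKUPS ==
["H3","H3","H5","H1","H0","H6","H6"]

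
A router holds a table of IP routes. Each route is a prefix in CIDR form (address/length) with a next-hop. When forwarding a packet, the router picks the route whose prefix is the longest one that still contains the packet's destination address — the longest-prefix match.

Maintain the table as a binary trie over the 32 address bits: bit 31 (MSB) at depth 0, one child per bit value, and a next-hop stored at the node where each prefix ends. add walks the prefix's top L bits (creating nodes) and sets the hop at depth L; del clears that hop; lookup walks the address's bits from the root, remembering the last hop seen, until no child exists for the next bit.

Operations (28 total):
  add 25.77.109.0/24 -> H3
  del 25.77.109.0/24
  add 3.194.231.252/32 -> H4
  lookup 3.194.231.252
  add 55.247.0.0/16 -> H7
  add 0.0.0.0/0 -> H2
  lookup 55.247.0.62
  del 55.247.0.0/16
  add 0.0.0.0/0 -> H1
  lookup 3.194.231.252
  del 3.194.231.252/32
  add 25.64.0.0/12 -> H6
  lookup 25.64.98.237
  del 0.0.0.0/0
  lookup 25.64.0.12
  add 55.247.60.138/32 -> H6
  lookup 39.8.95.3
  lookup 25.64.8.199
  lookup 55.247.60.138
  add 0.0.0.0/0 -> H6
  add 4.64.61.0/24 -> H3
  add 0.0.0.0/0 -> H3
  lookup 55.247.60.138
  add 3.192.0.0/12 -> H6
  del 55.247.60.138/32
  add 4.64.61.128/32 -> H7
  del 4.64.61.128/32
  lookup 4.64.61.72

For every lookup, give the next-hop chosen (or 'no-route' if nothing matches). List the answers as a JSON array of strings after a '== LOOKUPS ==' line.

Process each operation:
  + 25.77.109.0/24 (H3) depth=24
  - 25.77.109.0/24 clear@24
  + 3.194.231.252/32 (H4) depth=32
  ? 3.194.231.252  path d0:-→d1:-→d2:-→d3:-→d4:-→d5:-→d6:-→d7:-→d8:-→d9:-→d10:-→d11:-→d12:-→d13:-→d14:-→d15:-→d16:-→d17:-→d18:-→d19:-→d20:-→d21:-→d22:-→d23:-→d24:-→d25:-→d26:-→d27:-→d28:-→d29:-→d30:-→d31:-→d32:H4  best=H4
  + 55.247.0.0/16 (H7) depth=16
  + 0.0.0.0/0 (H2) depth=0
  ? 55.247.0.62  path d0:H2→d1:-→d2:-→d3:-→d4:-→d5:-→d6:-→d7:-→d8:-→d9:-→d10:-→d11:-→d12:-→d13:-→d14:-→d15:-→d16:H7  best=H7
  - 55.247.0.0/16 clear@16
  + 0.0.0.0/0 (H1) depth=0
  ? 3.194.231.252  path d0:H1→d1:-→d2:-→d3:-→d4:-→d5:-→d6:-→d7:-→d8:-→d9:-→d10:-→d11:-→d12:-→d13:-→d14:-→d15:-→d16:-→d17:-→d18:-→d19:-→d20:-→d21:-→d22:-→d23:-→d24:-→d25:-→d26:-→d27:-→d28:-→d29:-→d30:-→d31:-→d32:H4  best=H4
  - 3.194.231.252/32 clear@32
  + 25.64.0.0/12 (H6) depth=12
  ? 25.64.98.237  path d0:H1→d1:-→d2:-→d3:-→d4:-→d5:-→d6:-→d7:-→d8:-→d9:-→d10:-→d11:-→d12:H6  best=H6
  - 0.0.0.0/0 clear@0
  ? 25.64.0.12  path d0:-→d1:-→d2:-→d3:-→d4:-→d5:-→d6:-→d7:-→d8:-→d9:-→d10:-→d11:-→d12:H6  best=H6
  + 55.247.60.138/32 (H6) depth=32
  ? 39.8.95.3  path d0:-→d1:-→d2:-→d3:-  best=no-route
  ? 25.64.8.199  path d0:-→d1:-→d2:-→d3:-→d4:-→d5:-→d6:-→d7:-→d8:-→d9:-→d10:-→d11:-→d12:H6  best=H6
  ? 55.247.60.138  path d0:-→d1:-→d2:-→d3:-→d4:-→d5:-→d6:-→d7:-→d8:-→d9:-→d10:-→d11:-→d12:-→d13:-→d14:-→d15:-→d16:-→d17:-→d18:-→d19:-→d20:-→d21:-→d22:-→d23:-→d24:-→d25:-→d26:-→d27:-→d28:-→d29:-→d30:-→d31:-→d32:H6  best=H6
  + 0.0.0.0/0 (H6) depth=0
  + 4.64.61.0/24 (H3) depth=24
  + 0.0.0.0/0 (H3) depth=0
  ? 55.247.60.138  path d0:H3→d1:-→d2:-→d3:-→d4:-→d5:-→d6:-→d7:-→d8:-→d9:-→d10:-→d11:-→d12:-→d13:-→d14:-→d15:-→d16:-→d17:-→d18:-→d19:-→d20:-→d21:-→d22:-→d23:-→d24:-→d25:-→d26:-→d27:-→d28:-→d29:-→d30:-→d31:-→d32:H6  best=H6
  + 3.192.0.0/12 (H6) depth=12
  - 55.247.60.138/32 clear@32
  + 4.64.61.128/32 (H7) depth=32
  - 4.64.61.128/32 clear@32
  ? 4.64.61.72  path d0:H3→d1:-→d2:-→d3:-→d4:-→d5:-→d6:-→d7:-→d8:-→d9:-→d10:-→d11:-→d12:-→d13:-→d14:-→d15:-→d16:-→d17:-→d18:-→d19:-→d20:-→d21:-→d22:-→d23:-→d24:H3  best=H3

== LOOKUPS ==
["H4","H7","H4","H6","H6","no-route","H6","H6","H6","H3"]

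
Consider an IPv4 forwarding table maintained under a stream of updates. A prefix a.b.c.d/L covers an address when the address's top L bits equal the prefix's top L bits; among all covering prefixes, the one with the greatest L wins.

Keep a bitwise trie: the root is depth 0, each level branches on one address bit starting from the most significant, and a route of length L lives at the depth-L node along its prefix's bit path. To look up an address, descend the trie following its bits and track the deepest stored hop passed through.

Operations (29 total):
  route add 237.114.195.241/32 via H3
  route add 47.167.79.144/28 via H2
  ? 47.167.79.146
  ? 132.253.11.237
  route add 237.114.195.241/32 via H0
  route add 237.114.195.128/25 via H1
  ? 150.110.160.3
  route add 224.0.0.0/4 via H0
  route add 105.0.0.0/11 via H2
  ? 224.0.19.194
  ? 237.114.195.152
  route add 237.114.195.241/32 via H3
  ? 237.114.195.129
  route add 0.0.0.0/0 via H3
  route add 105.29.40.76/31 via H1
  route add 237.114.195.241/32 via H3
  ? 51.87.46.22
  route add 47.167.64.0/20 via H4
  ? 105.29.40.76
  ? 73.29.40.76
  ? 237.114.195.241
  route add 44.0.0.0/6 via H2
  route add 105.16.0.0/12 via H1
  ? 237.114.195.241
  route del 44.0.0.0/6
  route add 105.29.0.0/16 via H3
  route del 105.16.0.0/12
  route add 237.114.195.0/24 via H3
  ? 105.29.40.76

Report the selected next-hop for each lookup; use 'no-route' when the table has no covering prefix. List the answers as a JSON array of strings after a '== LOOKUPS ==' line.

Process each operation:
  add 237.114.195.241/32 -> H3 at depth 32
  add 47.167.79.144/28 -> H2 at depth 28
  lookup 47.167.79.146: bits 0010111110100111010011111001 walk d0:-→d1:-→d2:-→d3:-→d4:-→d5:-→d6:-→d7:-→d8:-→d9:-→d10:-→d11:-→d12:-→d13:-→d14:-→d15:-→d16:-→d17:-→d18:-→d19:-→d20:-→d21:-→d22:-→d23:-→d24:-→d25:-→d26:-→d27:-→d28:H2 -> H2
  lookup 132.253.11.237: bits 1 walk d0:-→d1:- -> no-route
  add 237.114.195.241/32 -> H0 at depth 32
  add 237.114.195.128/25 -> H1 at depth 25
  lookup 150.110.160.3: bits 1 walk d0:-→d1:- -> no-route
  add 224.0.0.0/4 -> H0 at depth 4
  add 105.0.0.0/11 -> H2 at depth 11
  lookup 224.0.19.194: bits 1110 walk d0:-→d1:-→d2:-→d3:-→d4:H0 -> H0
  lookup 237.114.195.152: bits 1110110101110010110000111 walk d0:-→d1:-→d2:-→d3:-→d4:H0→d5:-→d6:-→d7:-→d8:-→d9:-→d10:-→d11:-→d12:-→d13:-→d14:-→d15:-→d16:-→d17:-→d18:-→d19:-→d20:-→d21:-→d22:-→d23:-→d24:-→d25:H1 -> H1
  add 237.114.195.241/32 -> H3 at depth 32
  lookup 237.114.195.129: bits 1110110101110010110000111 walk d0:-→d1:-→d2:-→d3:-→d4:H0→d5:-→d6:-→d7:-→d8:-→d9:-→d10:-→d11:-→d12:-→d13:-→d14:-→d15:-→d16:-→d17:-→d18:-→d19:-→d20:-→d21:-→d22:-→d23:-→d24:-→d25:H1 -> H1
  add 0.0.0.0/0 -> H3 at depth 0
  add 105.29.40.76/31 -> H1 at depth 31
  add 237.114.195.241/32 -> H3 at depth 32
  lookup 51.87.46.22: bits 001 walk d0:H3→d1:-→d2:-→d3:- -> H3
  add 47.167.64.0/20 -> H4 at depth 20
  lookup 105.29.40.76: bits 0110100100011101001010000100110 walk d0:H3→d1:-→d2:-→d3:-→d4:-→d5:-→d6:-→d7:-→d8:-→d9:-→d10:-→d11:H2→d12:-→d13:-→d14:-→d15:-→d16:-→d17:-→d18:-→d19:-→d20:-→d21:-→d22:-→d23:-→d24:-→d25:-→d26:-→d27:-→d28:-→d29:-→d30:-→d31:H1 -> H1
  lookup 73.29.40.76: bits 01 walk d0:H3→d1:-→d2:- -> H3
  lookup 237.114.195.241: bits 11101101011100101100001111110001 walk d0:H3→d1:-→d2:-→d3:-→d4:H0→d5:-→d6:-→d7:-→d8:-→d9:-→d10:-→d11:-→d12:-→d13:-→d14:-→d15:-→d16:-→d17:-→d18:-→d19:-→d20:-→d21:-→d22:-→d23:-→d24:-→d25:H1→d26:-→d27:-→d28:-→d29:-→d30:-→d31:-→d32:H3 -> H3
  add 44.0.0.0/6 -> H2 at depth 6
  add 105.16.0.0/12 -> H1 at depth 12
  lookup 237.114.195.241: bits 11101101011100101100001111110001 walk d0:H3→d1:-→d2:-→d3:-→d4:H0→d5:-→d6:-→d7:-→d8:-→d9:-→d10:-→d11:-→d12:-→d13:-→d14:-→d15:-→d16:-→d17:-→d18:-→d19:-→d20:-→d21:-→d22:-→d23:-→d24:-→d25:H1→d26:-→d27:-→d28:-→d29:-→d30:-→d31:-→d32:H3 -> H3
  - 44.0.0.0/6 clear@6
  add 105.29.0.0/16 -> H3 at depth 16
  - 105.16.0.0/12 clear@12
  add 237.114.195.0/24 -> H3 at depth 24
  lookup 105.29.40.76: bits 0110100100011101001010000100110 walk d0:H3→d1:-→d2:-→d3:-→d4:-→d5:-→d6:-→d7:-→d8:-→d9:-→d10:-→d11:H2→d12:-→d13:-→d14:-→d15:-→d16:H3→d17:-→d18:-→d19:-→d20:-→d21:-→d22:-→d23:-→d24:-→d25:-→d26:-→d27:-→d28:-→d29:-→d30:-→d31:H1 -> H1

== LOOKUPS ==
["H2","no-route","no-route","H0","H1","H1","H3","H1","H3","H3","H3","H1"]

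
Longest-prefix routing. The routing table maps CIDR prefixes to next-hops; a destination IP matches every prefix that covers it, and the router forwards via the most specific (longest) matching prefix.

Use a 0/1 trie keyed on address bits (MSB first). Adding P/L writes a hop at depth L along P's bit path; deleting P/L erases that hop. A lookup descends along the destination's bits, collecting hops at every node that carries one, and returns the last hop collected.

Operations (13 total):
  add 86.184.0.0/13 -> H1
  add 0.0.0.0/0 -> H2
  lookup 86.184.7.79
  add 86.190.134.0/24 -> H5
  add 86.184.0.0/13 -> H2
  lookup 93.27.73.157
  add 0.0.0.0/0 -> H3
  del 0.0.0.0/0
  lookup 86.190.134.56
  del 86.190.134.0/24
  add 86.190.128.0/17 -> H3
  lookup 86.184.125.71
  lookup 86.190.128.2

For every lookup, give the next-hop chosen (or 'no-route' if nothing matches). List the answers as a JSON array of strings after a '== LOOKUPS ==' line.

Apply in order:
  + 86.184.0.0/13 (H1) depth=13
  + 0.0.0.0/0 (H2) depth=0
  Q 86.184.7.79: descend 0101011010111 ; hops seen [H2,H1] ; pick H1
  + 86.190.134.0/24 (H5) depth=24
  + 86.184.0.0/13 (H2) depth=13
  Q 93.27.73.157: descend 0101 ; hops seen [H2] ; pick H2
  + 0.0.0.0/0 (H3) depth=0
  del 0.0.0.0/0 (clear depth 0)
  Q 86.190.134.56: descend 010101101011111010000110 ; hops seen [H2,H5] ; pick H5
  del 86.190.134.0/24 (clear depth 24)
  + 86.190.128.0/17 (H3) depth=17
  Q 86.184.125.71: descend 0101011010111 ; hops seen [H2] ; pick H2
  Q 86.190.128.2: descend 010101101011111010000 ; hops seen [H2,H3] ; pick H3

== LOOKUPS ==
["H1","H2","H5","H2","H3"]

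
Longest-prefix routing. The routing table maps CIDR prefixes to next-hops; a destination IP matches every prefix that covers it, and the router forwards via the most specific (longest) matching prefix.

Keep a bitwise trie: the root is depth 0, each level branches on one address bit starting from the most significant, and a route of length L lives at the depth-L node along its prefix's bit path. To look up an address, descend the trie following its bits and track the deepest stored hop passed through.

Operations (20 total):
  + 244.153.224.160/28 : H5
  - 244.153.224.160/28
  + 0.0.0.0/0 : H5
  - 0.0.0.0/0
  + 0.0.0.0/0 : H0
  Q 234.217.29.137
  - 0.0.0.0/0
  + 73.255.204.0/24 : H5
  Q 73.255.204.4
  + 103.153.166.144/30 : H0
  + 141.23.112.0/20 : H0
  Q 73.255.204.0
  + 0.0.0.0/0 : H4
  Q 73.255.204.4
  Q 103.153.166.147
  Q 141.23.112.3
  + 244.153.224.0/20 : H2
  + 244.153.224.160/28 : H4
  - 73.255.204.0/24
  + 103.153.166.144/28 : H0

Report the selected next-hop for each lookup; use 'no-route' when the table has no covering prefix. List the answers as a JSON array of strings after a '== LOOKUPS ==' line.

Process each operation:
  add 244.153.224.160/28 -> H5 at depth 28
  del 244.153.224.160/28 (clear depth 28)
  add 0.0.0.0/0 -> H5 at depth 0
  del 0.0.0.0/0 (clear depth 0)
  add 0.0.0.0/0 -> H0 at depth 0
  ? 234.217.29.137  path d0:H0→d1:-→d2:-→d3:-  best=H0
  del 0.0.0.0/0 (clear depth 0)
  add 73.255.204.0/24 -> H5 at depth 24
  ? 73.255.204.4  path d0:-→d1:-→d2:-→d3:-→d4:-→d5:-→d6:-→d7:-→d8:-→d9:-→d10:-→d11:-→d12:-→d13:-→d14:-→d15:-→d16:-→d17:-→d18:-→d19:-→d20:-→d21:-→d22:-→d23:-→d24:H5  best=H5
  add 103.153.166.144/30 -> H0 at depth 30
  add 141.23.112.0/20 -> H0 at depth 20
  ? 73.255.204.0  path d0:-→d1:-→d2:-→d3:-→d4:-→d5:-→d6:-→d7:-→d8:-→d9:-→d10:-→d11:-→d12:-→d13:-→d14:-→d15:-→d16:-→d17:-→d18:-→d19:-→d20:-→d21:-→d22:-→d23:-→d24:H5  best=H5
  add 0.0.0.0/0 -> H4 at depth 0
  ? 73.255.204.4  path d0:H4→d1:-→d2:-→d3:-→d4:-→d5:-→d6:-→d7:-→d8:-→d9:-→d10:-→d11:-→d12:-→d13:-→d14:-→d15:-→d16:-→d17:-→d18:-→d19:-→d20:-→d21:-→d22:-→d23:-→d24:H5  best=H5
  ? 103.153.166.147  path d0:H4→d1:-→d2:-→d3:-→d4:-→d5:-→d6:-→d7:-→d8:-→d9:-→d10:-→d11:-→d12:-→d13:-→d14:-→d15:-→d16:-→d17:-→d18:-→d19:-→d20:-→d21:-→d22:-→d23:-→d24:-→d25:-→d26:-→d27:-→d28:-→d29:-→d30:H0  best=H0
  ? 141.23.112.3  path d0:H4→d1:-→d2:-→d3:-→d4:-→d5:-→d6:-→d7:-→d8:-→d9:-→d10:-→d11:-→d12:-→d13:-→d14:-→d15:-→d16:-→d17:-→d18:-→d19:-→d20:H0  best=H0
  add 244.153.224.0/20 -> H2 at depth 20
  add 244.153.224.160/28 -> H4 at depth 28
  del 73.255.204.0/24 (clear depth 24)
  add 103.153.166.144/28 -> H0 at depth 28

== LOOKUPS ==
["H0","H5","H5","H5","H0","H0"]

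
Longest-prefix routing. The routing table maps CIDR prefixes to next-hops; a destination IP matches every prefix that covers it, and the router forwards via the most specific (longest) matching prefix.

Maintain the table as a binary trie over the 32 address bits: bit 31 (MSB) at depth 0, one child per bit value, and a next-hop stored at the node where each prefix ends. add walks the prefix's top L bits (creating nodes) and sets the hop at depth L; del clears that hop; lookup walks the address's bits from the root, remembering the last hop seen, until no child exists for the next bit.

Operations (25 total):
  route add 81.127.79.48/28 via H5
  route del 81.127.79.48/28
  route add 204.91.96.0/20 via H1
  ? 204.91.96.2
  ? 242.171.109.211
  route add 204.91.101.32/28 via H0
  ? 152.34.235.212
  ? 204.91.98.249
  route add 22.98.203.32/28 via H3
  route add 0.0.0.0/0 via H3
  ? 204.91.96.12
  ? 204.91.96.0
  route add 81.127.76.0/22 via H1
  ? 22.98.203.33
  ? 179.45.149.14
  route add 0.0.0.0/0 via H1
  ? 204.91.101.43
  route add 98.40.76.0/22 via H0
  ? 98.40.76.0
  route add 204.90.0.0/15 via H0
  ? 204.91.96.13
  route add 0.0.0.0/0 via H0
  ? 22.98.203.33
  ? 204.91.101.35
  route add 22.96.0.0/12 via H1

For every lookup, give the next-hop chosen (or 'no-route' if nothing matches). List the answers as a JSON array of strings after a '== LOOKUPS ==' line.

Apply in order:
  + 81.127.79.48/28 (H5) depth=28
  - 81.127.79.48/28 clear@28
  + 204.91.96.0/20 (H1) depth=20
  ? 204.91.96.2  path d0:-→d1:-→d2:-→d3:-→d4:-→d5:-→d6:-→d7:-→d8:-→d9:-→d10:-→d11:-→d12:-→d13:-→d14:-→d15:-→d16:-→d17:-→d18:-→d19:-→d20:H1  best=H1
  ? 242.171.109.211  path d0:-→d1:-→d2:-  best=no-route
  + 204.91.101.32/28 (H0) depth=28
  ? 152.34.235.212  path d0:-→d1:-  best=no-route
  ? 204.91.98.249  path d0:-→d1:-→d2:-→d3:-→d4:-→d5:-→d6:-→d7:-→d8:-→d9:-→d10:-→d11:-→d12:-→d13:-→d14:-→d15:-→d16:-→d17:-→d18:-→d19:-→d20:H1→d21:-  best=H1
  + 22.98.203.32/28 (H3) depth=28
  + 0.0.0.0/0 (H3) depth=0
  ? 204.91.96.12  path d0:H3→d1:-→d2:-→d3:-→d4:-→d5:-→d6:-→d7:-→d8:-→d9:-→d10:-→d11:-→d12:-→d13:-→d14:-→d15:-→d16:-→d17:-→d18:-→d19:-→d20:H1→d21:-  best=H1
  ? 204.91.96.0  path d0:H3→d1:-→d2:-→d3:-→d4:-→d5:-→d6:-→d7:-→d8:-→d9:-→d10:-→d11:-→d12:-→d13:-→d14:-→d15:-→d16:-→d17:-→d18:-→d19:-→d20:H1→d21:-  best=H1
  + 81.127.76.0/22 (H1) depth=22
  ? 22.98.203.33  path d0:H3→d1:-→d2:-→d3:-→d4:-→d5:-→d6:-→d7:-→d8:-→d9:-→d10:-→d11:-→d12:-→d13:-→d14:-→d15:-→d16:-→d17:-→d18:-→d19:-→d20:-→d21:-→d22:-→d23:-→d24:-→d25:-→d26:-→d27:-→d28:H3  best=H3
  ? 179.45.149.14  path d0:H3→d1:-  best=H3
  + 0.0.0.0/0 (H1) depth=0
  ? 204.91.101.43  path d0:H1→d1:-→d2:-→d3:-→d4:-→d5:-→d6:-→d7:-→d8:-→d9:-→d10:-→d11:-→d12:-→d13:-→d14:-→d15:-→d16:-→d17:-→d18:-→d19:-→d20:H1→d21:-→d22:-→d23:-→d24:-→d25:-→d26:-→d27:-→d28:H0  best=H0
  + 98.40.76.0/22 (H0) depth=22
  ? 98.40.76.0  path d0:H1→d1:-→d2:-→d3:-→d4:-→d5:-→d6:-→d7:-→d8:-→d9:-→d10:-→d11:-→d12:-→d13:-→d14:-→d15:-→d16:-→d17:-→d18:-→d19:-→d20:-→d21:-→d22:H0  best=H0
  + 204.90.0.0/15 (H0) depth=15
  ? 204.91.96.13  path d0:H1→d1:-→d2:-→d3:-→d4:-→d5:-→d6:-→d7:-→d8:-→d9:-→d10:-→d11:-→d12:-→d13:-→d14:-→d15:H0→d16:-→d17:-→d18:-→d19:-→d20:H1→d21:-  best=H1
  + 0.0.0.0/0 (H0) depth=0
  ? 22.98.203.33  path d0:H0→d1:-→d2:-→d3:-→d4:-→d5:-→d6:-→d7:-→d8:-→d9:-→d10:-→d11:-→d12:-→d13:-→d14:-→d15:-→d16:-→d17:-→d18:-→d19:-→d20:-→d21:-→d22:-→d23:-→d24:-→d25:-→d26:-→d27:-→d28:H3  best=H3
  ? 204.91.101.35  path d0:H0→d1:-→d2:-→d3:-→d4:-→d5:-→d6:-→d7:-→d8:-→d9:-→d10:-→d11:-→d12:-→d13:-→d14:-→d15:H0→d16:-→d17:-→d18:-→d19:-→d20:H1→d21:-→d22:-→d23:-→d24:-→d25:-→d26:-→d27:-→d28:H0  best=H0
  + 22.96.0.0/12 (H1) depth=12

== LOOKUPS ==
["H1","no-route","no-route","H1","H1","H1","H3","H3","H0","H0","H1","H3","H0"]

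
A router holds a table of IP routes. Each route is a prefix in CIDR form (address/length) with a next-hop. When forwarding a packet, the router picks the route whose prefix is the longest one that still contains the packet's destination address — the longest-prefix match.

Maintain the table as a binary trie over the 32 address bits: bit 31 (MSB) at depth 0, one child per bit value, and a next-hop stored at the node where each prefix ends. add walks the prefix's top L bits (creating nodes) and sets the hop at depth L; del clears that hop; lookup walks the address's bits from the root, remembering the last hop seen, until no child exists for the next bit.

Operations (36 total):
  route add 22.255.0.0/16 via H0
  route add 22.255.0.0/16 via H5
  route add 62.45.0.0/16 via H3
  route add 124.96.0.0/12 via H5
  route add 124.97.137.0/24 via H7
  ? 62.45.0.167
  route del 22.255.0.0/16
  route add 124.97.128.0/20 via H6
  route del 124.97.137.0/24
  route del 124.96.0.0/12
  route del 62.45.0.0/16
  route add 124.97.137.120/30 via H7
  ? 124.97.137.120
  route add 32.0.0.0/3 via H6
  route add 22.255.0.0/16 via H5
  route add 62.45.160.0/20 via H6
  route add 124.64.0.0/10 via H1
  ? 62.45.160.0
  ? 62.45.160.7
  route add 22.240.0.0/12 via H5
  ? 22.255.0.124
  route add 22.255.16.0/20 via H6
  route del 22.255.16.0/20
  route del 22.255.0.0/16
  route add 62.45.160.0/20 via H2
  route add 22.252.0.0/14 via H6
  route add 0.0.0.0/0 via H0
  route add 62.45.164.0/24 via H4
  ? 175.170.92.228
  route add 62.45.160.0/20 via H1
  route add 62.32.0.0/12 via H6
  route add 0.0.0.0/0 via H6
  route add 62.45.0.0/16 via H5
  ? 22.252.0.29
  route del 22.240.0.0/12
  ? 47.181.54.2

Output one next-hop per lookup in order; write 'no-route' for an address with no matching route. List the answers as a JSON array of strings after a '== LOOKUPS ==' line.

Process each operation:
  add 22.255.0.0/16 -> H0 at depth 16
  add 22.255.0.0/16 -> H5 at depth 16
  add 62.45.0.0/16 -> H3 at depth 16
  add 124.96.0.0/12 -> H5 at depth 12
  add 124.97.137.0/24 -> H7 at depth 24
  ? 62.45.0.167  path d0:-→d1:-→d2:-→d3:-→d4:-→d5:-→d6:-→d7:-→d8:-→d9:-→d10:-→d11:-→d12:-→d13:-→d14:-→d15:-→d16:H3  best=H3
  - 22.255.0.0/16 clear@16
  add 124.97.128.0/20 -> H6 at depth 20
  - 124.97.137.0/24 clear@24
  - 124.96.0.0/12 clear@12
  - 62.45.0.0/16 clear@16
  add 124.97.137.120/30 -> H7 at depth 30
  ? 124.97.137.120  path d0:-→d1:-→d2:-→d3:-→d4:-→d5:-→d6:-→d7:-→d8:-→d9:-→d10:-→d11:-→d12:-→d13:-→d14:-→d15:-→d16:-→d17:-→d18:-→d19:-→d20:H6→d21:-→d22:-→d23:-→d24:-→d25:-→d26:-→d27:-→d28:-→d29:-→d30:H7  best=H7
  add 32.0.0.0/3 -> H6 at depth 3
  add 22.255.0.0/16 -> H5 at depth 16
  add 62.45.160.0/20 -> H6 at depth 20
  add 124.64.0.0/10 -> H1 at depth 10
  ? 62.45.160.0  path d0:-→d1:-→d2:-→d3:H6→d4:-→d5:-→d6:-→d7:-→d8:-→d9:-→d10:-→d11:-→d12:-→d13:-→d14:-→d15:-→d16:-→d17:-→d18:-→d19:-→d20:H6  best=H6
  ? 62.45.160.7  path d0:-→d1:-→d2:-→d3:H6→d4:-→d5:-→d6:-→d7:-→d8:-→d9:-→d10:-→d11:-→d12:-→d13:-→d14:-→d15:-→d16:-→d17:-→d18:-→d19:-→d20:H6  best=H6
  add 22.240.0.0/12 -> H5 at depth 12
  ? 22.255.0.124  path d0:-→d1:-→d2:-→d3:-→d4:-→d5:-→d6:-→d7:-→d8:-→d9:-→d10:-→d11:-→d12:H5→d13:-→d14:-→d15:-→d16:H5  best=H5
  add 22.255.16.0/20 -> H6 at depth 20
  - 22.255.16.0/20 clear@20
  - 22.255.0.0/16 clear@16
  add 62.45.160.0/20 -> H2 at depth 20
  add 22.252.0.0/14 -> H6 at depth 14
  add 0.0.0.0/0 -> H0 at depth 0
  add 62.45.164.0/24 -> H4 at depth 24
  ? 175.170.92.228  path d0:H0  best=H0
  add 62.45.160.0/20 -> H1 at depth 20
  add 62.32.0.0/12 -> H6 at depth 12
  add 0.0.0.0/0 -> H6 at depth 0
  add 62.45.0.0/16 -> H5 at depth 16
  ? 22.252.0.29  path d0:H6→d1:-→d2:-→d3:-→d4:-→d5:-→d6:-→d7:-→d8:-→d9:-→d10:-→d11:-→d12:H5→d13:-→d14:H6  best=H6
  - 22.240.0.0/12 clear@12
  ? 47.181.54.2  path d0:H6→d1:-→d2:-→d3:H6  best=H6

== LOOKUPS ==
["H3","H7","H6","H6","H5","H0","H6","H6"]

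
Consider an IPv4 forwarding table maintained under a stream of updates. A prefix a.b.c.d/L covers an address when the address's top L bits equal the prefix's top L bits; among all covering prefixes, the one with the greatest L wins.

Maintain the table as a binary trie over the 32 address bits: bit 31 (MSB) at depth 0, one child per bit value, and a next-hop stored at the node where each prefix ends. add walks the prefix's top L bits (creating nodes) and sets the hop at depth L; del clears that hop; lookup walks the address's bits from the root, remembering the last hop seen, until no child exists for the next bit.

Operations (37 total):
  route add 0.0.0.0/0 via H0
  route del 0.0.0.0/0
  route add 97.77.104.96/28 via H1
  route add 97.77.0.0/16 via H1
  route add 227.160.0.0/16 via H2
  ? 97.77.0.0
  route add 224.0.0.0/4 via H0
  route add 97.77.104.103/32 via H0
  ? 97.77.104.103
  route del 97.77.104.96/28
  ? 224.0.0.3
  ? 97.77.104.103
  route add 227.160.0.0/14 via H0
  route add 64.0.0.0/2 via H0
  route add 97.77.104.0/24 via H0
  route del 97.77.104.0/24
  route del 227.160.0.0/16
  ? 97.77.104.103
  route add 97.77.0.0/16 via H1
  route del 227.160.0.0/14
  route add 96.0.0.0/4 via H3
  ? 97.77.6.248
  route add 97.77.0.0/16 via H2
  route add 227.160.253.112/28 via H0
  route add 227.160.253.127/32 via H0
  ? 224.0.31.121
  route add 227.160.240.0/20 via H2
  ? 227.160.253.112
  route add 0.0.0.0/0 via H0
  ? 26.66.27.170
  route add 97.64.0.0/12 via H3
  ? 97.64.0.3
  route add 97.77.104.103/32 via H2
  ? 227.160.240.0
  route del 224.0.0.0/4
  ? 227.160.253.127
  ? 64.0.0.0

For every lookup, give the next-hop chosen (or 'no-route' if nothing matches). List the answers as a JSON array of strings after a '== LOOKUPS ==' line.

Apply in order:
  + 0.0.0.0/0 (H0) depth=0
  del 0.0.0.0/0 (clear depth 0)
  + 97.77.104.96/28 (H1) depth=28
  + 97.77.0.0/16 (H1) depth=16
  + 227.160.0.0/16 (H2) depth=16
  lookup 97.77.0.0: bits 01100001010011010 walk d0:-→d1:-→d2:-→d3:-→d4:-→d5:-→d6:-→d7:-→d8:-→d9:-→d10:-→d11:-→d12:-→d13:-→d14:-→d15:-→d16:H1→d17:- -> H1
  + 224.0.0.0/4 (H0) depth=4
  + 97.77.104.103/32 (H0) depth=32
  lookup 97.77.104.103: bits 01100001010011010110100001100111 walk d0:-→d1:-→d2:-→d3:-→d4:-→d5:-→d6:-→d7:-→d8:-→d9:-→d10:-→d11:-→d12:-→d13:-→d14:-→d15:-→d16:H1→d17:-→d18:-→d19:-→d20:-→d21:-→d22:-→d23:-→d24:-→d25:-→d26:-→d27:-→d28:H1→d29:-→d30:-→d31:-→d32:H0 -> H0
  del 97.77.104.96/28 (clear depth 28)
  lookup 224.0.0.3: bits 111000 walk d0:-→d1:-→d2:-→d3:-→d4:H0→d5:-→d6:- -> H0
  lookup 97.77.104.103: bits 01100001010011010110100001100111 walk d0:-→d1:-→d2:-→d3:-→d4:-→d5:-→d6:-→d7:-→d8:-→d9:-→d10:-→d11:-→d12:-→d13:-→d14:-→d15:-→d16:H1→d17:-→d18:-→d19:-→d20:-→d21:-→d22:-→d23:-→d24:-→d25:-→d26:-→d27:-→d28:-→d29:-→d30:-→d31:-→d32:H0 -> H0
  + 227.160.0.0/14 (H0) depth=14
  + 64.0.0.0/2 (H0) depth=2
  + 97.77.104.0/24 (H0) depth=24
  del 97.77.104.0/24 (clear depth 24)
  del 227.160.0.0/16 (clear depth 16)
  lookup 97.77.104.103: bits 01100001010011010110100001100111 walk d0:-→d1:-→d2:H0→d3:-→d4:-→d5:-→d6:-→d7:-→d8:-→d9:-→d10:-→d11:-→d12:-→d13:-→d14:-→d15:-→d16:H1→d17:-→d18:-→d19:-→d20:-→d21:-→d22:-→d23:-→d24:-→d25:-→d26:-→d27:-→d28:-→d29:-→d30:-→d31:-→d32:H0 -> H0
  + 97.77.0.0/16 (H1) depth=16
  del 227.160.0.0/14 (clear depth 14)
  + 96.0.0.0/4 (H3) depth=4
  lookup 97.77.6.248: bits 01100001010011010 walk d0:-→d1:-→d2:H0→d3:-→d4:H3→d5:-→d6:-→d7:-→d8:-→d9:-→d10:-→d11:-→d12:-→d13:-→d14:-→d15:-→d16:H1→d17:- -> H1
  + 97.77.0.0/16 (H2) depth=16
  + 227.160.253.112/28 (H0) depth=28
  + 227.160.253.127/32 (H0) depth=32
  lookup 224.0.31.121: bits 111000 walk d0:-→d1:-→d2:-→d3:-→d4:H0→d5:-→d6:- -> H0
  + 227.160.240.0/20 (H2) depth=20
  lookup 227.160.253.112: bits 1110001110100000111111010111 walk d0:-→d1:-→d2:-→d3:-→d4:H0→d5:-→d6:-→d7:-→d8:-→d9:-→d10:-→d11:-→d12:-→d13:-→d14:-→d15:-→d16:-→d17:-→d18:-→d19:-→d20:H2→d21:-→d22:-→d23:-→d24:-→d25:-→d26:-→d27:-→d28:H0 -> H0
  + 0.0.0.0/0 (H0) depth=0
  lookup 26.66.27.170: bits 0 walk d0:H0→d1:- -> H0
  + 97.64.0.0/12 (H3) depth=12
  lookup 97.64.0.3: bits 011000010100 walk d0:H0→d1:-→d2:H0→d3:-→d4:H3→d5:-→d6:-→d7:-→d8:-→d9:-→d10:-→d11:-→d12:H3 -> H3
  + 97.77.104.103/32 (H2) depth=32
  lookup 227.160.240.0: bits 11100011101000001111 walk d0:H0→d1:-→d2:-→d3:-→d4:H0→d5:-→d6:-→d7:-→d8:-→d9:-→d10:-→d11:-→d12:-→d13:-→d14:-→d15:-→d16:-→d17:-→d18:-→d19:-→d20:H2 -> H2
  del 224.0.0.0/4 (clear depth 4)
  lookup 227.160.253.127: bits 11100011101000001111110101111111 walk d0:H0→d1:-→d2:-→d3:-→d4:-→d5:-→d6:-→d7:-→d8:-→d9:-→d10:-→d11:-→d12:-→d13:-→d14:-→d15:-→d16:-→d17:-→d18:-→d19:-→d20:H2→d21:-→d22:-→d23:-→d24:-→d25:-→d26:-→d27:-→d28:H0→d29:-→d30:-→d31:-→d32:H0 -> H0
  lookup 64.0.0.0: bits 01 walk d0:H0→d1:-→d2:H0 -> H0

== LOOKUPS ==
["H1","H0","H0","H0","H0","H1","H0","H0","H0","H3","H2","H0","H0"]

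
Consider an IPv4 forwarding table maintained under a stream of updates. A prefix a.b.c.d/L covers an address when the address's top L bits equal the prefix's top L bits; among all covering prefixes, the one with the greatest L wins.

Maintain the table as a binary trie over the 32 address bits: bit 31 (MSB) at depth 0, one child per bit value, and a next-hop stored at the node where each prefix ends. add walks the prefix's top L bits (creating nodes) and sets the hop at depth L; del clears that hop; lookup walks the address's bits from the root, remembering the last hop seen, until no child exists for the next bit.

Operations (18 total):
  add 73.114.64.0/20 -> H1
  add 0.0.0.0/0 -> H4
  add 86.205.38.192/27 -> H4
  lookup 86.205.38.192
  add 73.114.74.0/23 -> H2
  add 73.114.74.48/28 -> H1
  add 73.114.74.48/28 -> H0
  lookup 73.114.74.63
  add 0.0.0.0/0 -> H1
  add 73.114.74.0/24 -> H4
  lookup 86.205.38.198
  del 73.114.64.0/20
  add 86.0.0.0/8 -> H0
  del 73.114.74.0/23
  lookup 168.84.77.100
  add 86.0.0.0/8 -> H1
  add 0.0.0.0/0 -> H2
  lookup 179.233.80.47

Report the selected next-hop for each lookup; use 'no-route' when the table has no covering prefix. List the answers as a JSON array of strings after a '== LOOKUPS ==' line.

Trace:
  + 73.114.64.0/20 (H1) depth=20
  + 0.0.0.0/0 (H4) depth=0
  + 86.205.38.192/27 (H4) depth=27
  ? 86.205.38.192  path d0:H4→d1:-→d2:-→d3:-→d4:-→d5:-→d6:-→d7:-→d8:-→d9:-→d10:-→d11:-→d12:-→d13:-→d14:-→d15:-→d16:-→d17:-→d18:-→d19:-→d20:-→d21:-→d22:-→d23:-→d24:-→d25:-→d26:-→d27:H4  best=H4
  + 73.114.74.0/23 (H2) depth=23
  + 73.114.74.48/28 (H1) depth=28
  + 73.114.74.48/28 (H0) depth=28
  ? 73.114.74.63  path d0:H4→d1:-→d2:-→d3:-→d4:-→d5:-→d6:-→d7:-→d8:-→d9:-→d10:-→d11:-→d12:-→d13:-→d14:-→d15:-→d16:-→d17:-→d18:-→d19:-→d20:H1→d21:-→d22:-→d23:H2→d24:-→d25:-→d26:-→d27:-→d28:H0  best=H0
  + 0.0.0.0/0 (H1) depth=0
  + 73.114.74.0/24 (H4) depth=24
  ? 86.205.38.198  path d0:H1→d1:-→d2:-→d3:-→d4:-→d5:-→d6:-→d7:-→d8:-→d9:-→d10:-→d11:-→d12:-→d13:-→d14:-→d15:-→d16:-→d17:-→d18:-→d19:-→d20:-→d21:-→d22:-→d23:-→d24:-→d25:-→d26:-→d27:H4  best=H4
  - 73.114.64.0/20 clear@20
  + 86.0.0.0/8 (H0) depth=8
  - 73.114.74.0/23 clear@23
  ? 168.84.77.100  path d0:H1  best=H1
  + 86.0.0.0/8 (H1) depth=8
  + 0.0.0.0/0 (H2) depth=0
  ? 179.233.80.47  path d0:H2  best=H2

== LOOKUPS ==
["H4","H0","H4","H1","H2"]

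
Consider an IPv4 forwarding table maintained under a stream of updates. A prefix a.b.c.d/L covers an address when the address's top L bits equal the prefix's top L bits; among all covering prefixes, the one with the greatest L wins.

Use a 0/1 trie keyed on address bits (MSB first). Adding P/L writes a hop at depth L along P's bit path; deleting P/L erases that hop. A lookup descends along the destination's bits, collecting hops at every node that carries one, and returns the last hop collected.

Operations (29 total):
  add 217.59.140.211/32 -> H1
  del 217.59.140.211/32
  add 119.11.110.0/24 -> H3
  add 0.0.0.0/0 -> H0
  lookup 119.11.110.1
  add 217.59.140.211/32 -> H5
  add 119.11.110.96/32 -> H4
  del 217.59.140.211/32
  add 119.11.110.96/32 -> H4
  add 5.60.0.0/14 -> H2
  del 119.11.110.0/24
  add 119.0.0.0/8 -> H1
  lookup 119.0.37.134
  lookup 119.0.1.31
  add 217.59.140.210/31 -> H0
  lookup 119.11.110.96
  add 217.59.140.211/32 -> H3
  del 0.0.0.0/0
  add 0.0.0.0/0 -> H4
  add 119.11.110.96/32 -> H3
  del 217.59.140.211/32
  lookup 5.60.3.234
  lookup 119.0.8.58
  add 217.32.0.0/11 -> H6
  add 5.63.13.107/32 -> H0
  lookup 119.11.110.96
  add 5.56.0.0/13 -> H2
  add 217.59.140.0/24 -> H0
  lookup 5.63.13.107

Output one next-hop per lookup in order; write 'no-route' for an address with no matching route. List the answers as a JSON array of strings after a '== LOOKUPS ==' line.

Trace:
  add 217.59.140.211/32 -> H1 at depth 32
  del 217.59.140.211/32 (clear depth 32)
  add 119.11.110.0/24 -> H3 at depth 24
  add 0.0.0.0/0 -> H0 at depth 0
  Q 119.11.110.1: descend 011101110000101101101110 ; hops seen [H0,H3] ; pick H3
  add 217.59.140.211/32 -> H5 at depth 32
  add 119.11.110.96/32 -> H4 at depth 32
  del 217.59.140.211/32 (clear depth 32)
  add 119.11.110.96/32 -> H4 at depth 32
  add 5.60.0.0/14 -> H2 at depth 14
  del 119.11.110.0/24 (clear depth 24)
  add 119.0.0.0/8 -> H1 at depth 8
  Q 119.0.37.134: descend 011101110000 ; hops seen [H0,H1] ; pick H1
  Q 119.0.1.31: descend 011101110000 ; hops seen [H0,H1] ; pick H1
  add 217.59.140.210/31 -> H0 at depth 31
  Q 119.11.110.96: descend 01110111000010110110111001100000 ; hops seen [H0,H1,H4] ; pick H4
  add 217.59.140.211/32 -> H3 at depth 32
  del 0.0.0.0/0 (clear depth 0)
  add 0.0.0.0/0 -> H4 at depth 0
  add 119.11.110.96/32 -> H3 at depth 32
  del 217.59.140.211/32 (clear depth 32)
  Q 5.60.3.234: descend 00000101001111 ; hops seen [H4,H2] ; pick H2
  Q 119.0.8.58: descend 011101110000 ; hops seen [H4,H1] ; pick H1
  add 217.32.0.0/11 -> H6 at depth 11
  add 5.63.13.107/32 -> H0 at depth 32
  Q 119.11.110.96: descend 01110111000010110110111001100000 ; hops seen [H4,H1,H3] ; pick H3
  add 5.56.0.0/13 -> H2 at depth 13
  add 217.59.140.0/24 -> H0 at depth 24
  Q 5.63.13.107: descend 00000101001111110000110101101011 ; hops seen [H4,H2,H2,H0] ; pick H0

== LOOKUPS ==
["H3","H1","H1","H4","H2","H1","H3","H0"]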